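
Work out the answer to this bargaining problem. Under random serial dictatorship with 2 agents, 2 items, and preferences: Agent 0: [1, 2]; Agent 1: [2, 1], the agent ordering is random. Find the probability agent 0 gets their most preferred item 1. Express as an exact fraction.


Step 1: Agent 0 wants item 1
Step 2: There are 2 possible orderings of agents
Step 3: In 2 orderings, agent 0 gets item 1
Step 4: Probability = 2/2 = 1

1


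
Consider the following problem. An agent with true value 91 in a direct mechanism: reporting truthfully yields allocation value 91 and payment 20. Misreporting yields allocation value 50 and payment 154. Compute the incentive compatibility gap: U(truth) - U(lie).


Step 1: U(truth) = value - payment = 91 - 20 = 71
Step 2: U(lie) = allocation - payment = 50 - 154 = -104
Step 3: IC gap = 71 - (-104) = 175

175


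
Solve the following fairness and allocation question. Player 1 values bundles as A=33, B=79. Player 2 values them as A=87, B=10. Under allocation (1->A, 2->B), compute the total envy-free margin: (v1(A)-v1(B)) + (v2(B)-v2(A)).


Step 1: Player 1's margin = v1(A) - v1(B) = 33 - 79 = -46
Step 2: Player 2's margin = v2(B) - v2(A) = 10 - 87 = -77
Step 3: Total margin = -46 + -77 = -123

-123


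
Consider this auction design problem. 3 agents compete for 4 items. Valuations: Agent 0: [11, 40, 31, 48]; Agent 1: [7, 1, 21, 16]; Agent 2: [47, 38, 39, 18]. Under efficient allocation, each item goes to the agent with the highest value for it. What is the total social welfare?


Step 1: For each item, find the maximum value among all agents.
Step 2: Item 0 -> Agent 2 (value 47)
Step 3: Item 1 -> Agent 0 (value 40)
Step 4: Item 2 -> Agent 2 (value 39)
Step 5: Item 3 -> Agent 0 (value 48)
Step 6: Total welfare = 47 + 40 + 39 + 48 = 174

174


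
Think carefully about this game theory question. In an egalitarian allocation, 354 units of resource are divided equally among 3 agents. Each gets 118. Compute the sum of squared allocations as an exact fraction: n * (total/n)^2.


Step 1: Each agent's share = 354/3 = 118
Step 2: Square of each share = (118)^2 = 13924
Step 3: Sum of squares = 3 * 13924 = 41772

41772


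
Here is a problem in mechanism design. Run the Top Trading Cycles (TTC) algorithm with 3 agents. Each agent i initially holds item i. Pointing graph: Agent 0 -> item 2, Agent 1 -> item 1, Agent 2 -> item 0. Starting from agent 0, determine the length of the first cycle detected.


Step 1: Trace the pointer graph from agent 0: 0 -> 2 -> 0
Step 2: A cycle is detected when we revisit agent 0
Step 3: The cycle is: 0 -> 2 -> 0
Step 4: Cycle length = 2

2


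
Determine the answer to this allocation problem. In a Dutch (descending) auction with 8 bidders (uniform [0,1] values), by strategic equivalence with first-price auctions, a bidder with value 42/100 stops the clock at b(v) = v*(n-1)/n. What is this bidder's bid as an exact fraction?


Step 1: Dutch auctions are strategically equivalent to first-price auctions
Step 2: The equilibrium bid is b(v) = v*(n-1)/n
Step 3: b = 21/50 * 7/8
Step 4: b = 147/400

147/400


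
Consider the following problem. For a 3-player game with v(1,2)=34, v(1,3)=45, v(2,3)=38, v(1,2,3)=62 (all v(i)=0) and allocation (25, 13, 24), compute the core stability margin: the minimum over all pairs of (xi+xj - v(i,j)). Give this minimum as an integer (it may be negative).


Step 1: Slack for coalition (1,2): x1+x2 - v12 = 38 - 34 = 4
Step 2: Slack for coalition (1,3): x1+x3 - v13 = 49 - 45 = 4
Step 3: Slack for coalition (2,3): x2+x3 - v23 = 37 - 38 = -1
Step 4: Minimum slack = min(4, 4, -1) = -1, attained by (2,3); coalition (2,3) can block (slack < 0), so the allocation is not in the core

-1


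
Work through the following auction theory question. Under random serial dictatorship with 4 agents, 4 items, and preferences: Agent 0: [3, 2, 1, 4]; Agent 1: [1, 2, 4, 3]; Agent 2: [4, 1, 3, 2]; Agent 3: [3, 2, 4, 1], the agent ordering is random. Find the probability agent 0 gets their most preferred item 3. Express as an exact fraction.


Step 1: Agent 0 wants item 3
Step 2: There are 24 possible orderings of agents
Step 3: In 12 orderings, agent 0 gets item 3
Step 4: Probability = 12/24 = 1/2

1/2


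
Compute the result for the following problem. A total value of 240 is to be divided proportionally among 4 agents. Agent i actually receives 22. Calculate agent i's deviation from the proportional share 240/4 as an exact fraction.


Step 1: Proportional share = 240/4 = 60
Step 2: Agent's actual allocation = 22
Step 3: Excess = 22 - 60 = -38

-38


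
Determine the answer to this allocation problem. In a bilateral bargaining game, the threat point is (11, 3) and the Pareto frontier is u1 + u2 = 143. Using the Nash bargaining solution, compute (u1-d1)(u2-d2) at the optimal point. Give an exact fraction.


Step 1: The Nash solution splits surplus symmetrically above the disagreement point
Step 2: u1 = (total + d1 - d2)/2 = (143 + 11 - 3)/2 = 151/2
Step 3: u2 = (total - d1 + d2)/2 = (143 - 11 + 3)/2 = 135/2
Step 4: Nash product = (151/2 - 11) * (135/2 - 3)
Step 5: = 129/2 * 129/2 = 16641/4

16641/4


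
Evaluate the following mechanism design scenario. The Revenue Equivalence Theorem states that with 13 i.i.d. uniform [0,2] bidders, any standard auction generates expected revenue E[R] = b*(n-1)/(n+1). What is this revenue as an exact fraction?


Step 1: By Revenue Equivalence, expected revenue = b*(n-1)/(n+1)
Step 2: Substituting n = 13, b = 2
Step 3: Revenue = 2*(13-1)/(13+1) = 2*12/14
Step 4: Revenue = 24/14 = 12/7

12/7


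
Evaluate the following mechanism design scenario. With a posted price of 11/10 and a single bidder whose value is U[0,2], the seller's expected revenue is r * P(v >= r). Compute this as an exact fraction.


Step 1: Posted price r = 11/10, value support [0,2]
Step 2: P(v >= r) = (2 - 11/10)/2 = 9/20
Step 3: Expected revenue = r * P(v >= r) = 11/10 * 9/20
Step 4: Revenue = 99/200

99/200


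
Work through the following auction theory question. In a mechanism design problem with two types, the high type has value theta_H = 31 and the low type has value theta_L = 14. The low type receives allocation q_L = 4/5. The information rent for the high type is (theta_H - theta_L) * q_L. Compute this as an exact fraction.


Step 1: theta_H - theta_L = 31 - 14 = 17
Step 2: Information rent = (theta_H - theta_L) * q_L
Step 3: = 17 * 4/5
Step 4: = 68/5

68/5


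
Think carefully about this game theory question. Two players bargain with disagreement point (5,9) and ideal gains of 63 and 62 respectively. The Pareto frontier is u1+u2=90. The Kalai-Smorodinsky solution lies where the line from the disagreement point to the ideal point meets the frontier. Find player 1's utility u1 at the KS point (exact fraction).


Step 1: At the KS point, (u1-d1)/r1 = (u2-d2)/r2 = t and u1+u2 = 90
Step 2: u1 = d1 + r1*t and u2 = d2 + r2*t, so (d1 + r1*t) + (d2 + r2*t) = 90
Step 3: t = (90 - 5 - 9)/(63 + 62) = 76/125
Step 4: u1 = d1 + r1*t = 5 + 63 * 76/125 = 5413/125
Step 5: (Check: u2 = d2 + r2*t = 5837/125; u1+u2 = 5413/125 + 5837/125 = 90, on the frontier.)

5413/125


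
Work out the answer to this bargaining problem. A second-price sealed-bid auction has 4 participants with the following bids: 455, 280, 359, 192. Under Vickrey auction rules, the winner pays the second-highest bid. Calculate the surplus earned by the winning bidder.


Step 1: Sort bids in descending order: 455, 359, 280, 192
Step 2: The winning bid is the highest: 455
Step 3: The payment equals the second-highest bid: 359
Step 4: Surplus = winner's bid - payment = 455 - 359 = 96

96


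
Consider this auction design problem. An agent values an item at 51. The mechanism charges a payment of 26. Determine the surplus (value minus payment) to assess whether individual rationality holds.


Step 1: Surplus = value - payment = 51 - 26 = 25
Step 2: IR is satisfied (surplus >= 0)

25


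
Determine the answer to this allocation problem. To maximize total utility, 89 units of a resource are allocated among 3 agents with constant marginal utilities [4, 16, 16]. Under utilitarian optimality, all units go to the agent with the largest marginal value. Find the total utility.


Step 1: The marginal utilities are [4, 16, 16]
Step 2: The highest marginal utility is 16
Step 3: All 89 units go to that agent
Step 4: Total utility = 16 * 89 = 1424

1424


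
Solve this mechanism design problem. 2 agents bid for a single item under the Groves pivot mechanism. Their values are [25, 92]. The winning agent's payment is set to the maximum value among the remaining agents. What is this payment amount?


Step 1: The efficient winner is agent 1 with value 92
Step 2: Other agents' values: [25]
Step 3: Pivot payment = max(others) = 25
Step 4: The winner pays 25

25


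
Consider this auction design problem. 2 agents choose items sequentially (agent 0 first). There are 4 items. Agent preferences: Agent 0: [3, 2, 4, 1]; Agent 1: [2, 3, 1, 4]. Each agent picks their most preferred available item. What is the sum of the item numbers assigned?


Step 1: Agent 0 picks item 3
Step 2: Agent 1 picks item 2
Step 3: Sum = 3 + 2 = 5

5


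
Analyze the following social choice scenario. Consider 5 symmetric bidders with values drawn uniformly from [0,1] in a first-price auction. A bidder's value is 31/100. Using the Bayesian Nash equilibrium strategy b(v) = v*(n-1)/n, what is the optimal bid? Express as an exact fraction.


Step 1: The symmetric BNE bidding function is b(v) = v * (n-1) / n
Step 2: Substitute v = 31/100 and n = 5
Step 3: b = 31/100 * 4/5
Step 4: b = 31/125

31/125


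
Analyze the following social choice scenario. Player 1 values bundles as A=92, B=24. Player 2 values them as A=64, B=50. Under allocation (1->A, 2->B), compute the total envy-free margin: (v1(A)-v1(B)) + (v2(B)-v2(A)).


Step 1: Player 1's margin = v1(A) - v1(B) = 92 - 24 = 68
Step 2: Player 2's margin = v2(B) - v2(A) = 50 - 64 = -14
Step 3: Total margin = 68 + -14 = 54

54


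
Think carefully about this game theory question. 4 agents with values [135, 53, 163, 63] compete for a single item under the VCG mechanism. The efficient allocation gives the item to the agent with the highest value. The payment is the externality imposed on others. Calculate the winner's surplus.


Step 1: The winner is the agent with the highest value: agent 2 with value 163
Step 2: Values of other agents: [135, 53, 63]
Step 3: VCG payment = max of others' values = 135
Step 4: Surplus = 163 - 135 = 28

28


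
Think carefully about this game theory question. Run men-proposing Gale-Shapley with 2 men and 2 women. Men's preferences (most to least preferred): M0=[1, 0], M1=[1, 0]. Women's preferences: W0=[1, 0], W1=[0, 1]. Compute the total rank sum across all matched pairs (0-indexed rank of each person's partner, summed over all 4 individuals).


Step 1: Run Gale-Shapley (men propose, women hold best offer):
  M0 proposes to W1; she accepts
  M1 proposes to W1; rejected
  M1 proposes to W0; she accepts
Step 2: Final matching: W0-M1, W1-M0
Step 3: 0-indexed ranks (man's rank of his match, then woman's): 1 + 0 + 0 + 0
Step 4: Total rank sum = 1

1


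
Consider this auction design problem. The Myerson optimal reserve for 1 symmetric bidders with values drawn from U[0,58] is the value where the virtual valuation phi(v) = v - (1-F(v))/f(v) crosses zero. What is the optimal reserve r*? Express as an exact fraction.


Step 1: For U[0,58], F(v) = v/58 and f(v) = 1/58
Step 2: phi(v) = v - (1 - v/58)/(1/58) = v - (58 - v) = 2v - 58
Step 3: Set phi(r*) = 0: 2r* - 58 = 0
Step 4: r* = 58/2 = 29 (the number of bidders n = 1 does not enter)

29


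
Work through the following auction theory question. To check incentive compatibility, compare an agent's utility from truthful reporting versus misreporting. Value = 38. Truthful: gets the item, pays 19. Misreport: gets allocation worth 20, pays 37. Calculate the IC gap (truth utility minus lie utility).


Step 1: U(truth) = value - payment = 38 - 19 = 19
Step 2: U(lie) = allocation - payment = 20 - 37 = -17
Step 3: IC gap = 19 - (-17) = 36

36


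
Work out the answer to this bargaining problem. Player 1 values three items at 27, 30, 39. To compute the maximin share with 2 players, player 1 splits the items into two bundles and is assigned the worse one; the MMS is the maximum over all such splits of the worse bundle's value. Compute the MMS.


Step 1: Item values = 27, 30, 39
Step 2: Enumerate all 2-bundle partitions and take the smaller bundle:
  Partition 1: {27} vs {30,39} -> bundles 27, 69; min = 27
  Partition 2: {30} vs {27,39} -> bundles 30, 66; min = 30
  Partition 3: {39} vs {27,30} -> bundles 39, 57; min = 39
Step 3: MMS = max(27, 30, 39) = 39

39


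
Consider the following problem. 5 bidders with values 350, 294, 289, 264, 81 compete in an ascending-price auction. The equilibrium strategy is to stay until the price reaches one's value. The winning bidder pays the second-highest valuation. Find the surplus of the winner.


Step 1: Identify the highest value: 350
Step 2: Identify the second-highest value: 294
Step 3: The final price = second-highest value = 294
Step 4: Surplus = 350 - 294 = 56

56


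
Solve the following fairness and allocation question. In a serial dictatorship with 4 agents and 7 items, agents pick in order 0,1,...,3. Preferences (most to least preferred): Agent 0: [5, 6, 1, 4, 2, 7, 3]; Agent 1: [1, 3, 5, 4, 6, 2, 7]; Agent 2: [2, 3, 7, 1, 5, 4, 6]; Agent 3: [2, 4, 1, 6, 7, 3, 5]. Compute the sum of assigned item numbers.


Step 1: Agent 0 picks item 5
Step 2: Agent 1 picks item 1
Step 3: Agent 2 picks item 2
Step 4: Agent 3 picks item 4
Step 5: Sum = 5 + 1 + 2 + 4 = 12

12


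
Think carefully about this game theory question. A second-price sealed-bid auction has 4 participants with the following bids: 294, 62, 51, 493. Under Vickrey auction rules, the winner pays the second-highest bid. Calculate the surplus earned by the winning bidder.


Step 1: Sort bids in descending order: 493, 294, 62, 51
Step 2: The winning bid is the highest: 493
Step 3: The payment equals the second-highest bid: 294
Step 4: Surplus = winner's bid - payment = 493 - 294 = 199

199


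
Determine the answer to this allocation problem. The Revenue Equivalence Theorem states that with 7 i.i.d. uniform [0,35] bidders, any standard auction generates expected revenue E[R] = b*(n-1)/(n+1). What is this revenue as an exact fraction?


Step 1: By Revenue Equivalence, expected revenue = b*(n-1)/(n+1)
Step 2: Substituting n = 7, b = 35
Step 3: Revenue = 35*(7-1)/(7+1) = 35*6/8
Step 4: Revenue = 210/8 = 105/4

105/4


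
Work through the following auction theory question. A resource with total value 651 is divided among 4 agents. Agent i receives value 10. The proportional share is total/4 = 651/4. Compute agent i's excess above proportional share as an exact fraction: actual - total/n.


Step 1: Proportional share = 651/4
Step 2: Agent's actual allocation = 10
Step 3: Excess = 10 - 651/4 = -611/4

-611/4


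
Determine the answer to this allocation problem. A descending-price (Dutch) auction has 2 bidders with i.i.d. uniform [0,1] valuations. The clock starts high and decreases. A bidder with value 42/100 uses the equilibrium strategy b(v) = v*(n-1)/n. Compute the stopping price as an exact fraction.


Step 1: Dutch auctions are strategically equivalent to first-price auctions
Step 2: The equilibrium bid is b(v) = v*(n-1)/n
Step 3: b = 21/50 * 1/2
Step 4: b = 21/100

21/100


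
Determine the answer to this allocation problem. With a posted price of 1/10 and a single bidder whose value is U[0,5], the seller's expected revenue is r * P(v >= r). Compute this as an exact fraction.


Step 1: Posted price r = 1/10, value support [0,5]
Step 2: P(v >= r) = (5 - 1/10)/5 = 49/50
Step 3: Expected revenue = r * P(v >= r) = 1/10 * 49/50
Step 4: Revenue = 49/500

49/500


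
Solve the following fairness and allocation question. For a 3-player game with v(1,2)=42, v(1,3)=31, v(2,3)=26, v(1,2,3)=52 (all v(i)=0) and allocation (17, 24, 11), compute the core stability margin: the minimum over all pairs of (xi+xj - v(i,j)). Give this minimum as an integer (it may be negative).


Step 1: Slack for coalition (1,2): x1+x2 - v12 = 41 - 42 = -1
Step 2: Slack for coalition (1,3): x1+x3 - v13 = 28 - 31 = -3
Step 3: Slack for coalition (2,3): x2+x3 - v23 = 35 - 26 = 9
Step 4: Minimum slack = min(-1, -3, 9) = -3, attained by (1,3); coalition (1,3) can block (slack < 0), so the allocation is not in the core

-3


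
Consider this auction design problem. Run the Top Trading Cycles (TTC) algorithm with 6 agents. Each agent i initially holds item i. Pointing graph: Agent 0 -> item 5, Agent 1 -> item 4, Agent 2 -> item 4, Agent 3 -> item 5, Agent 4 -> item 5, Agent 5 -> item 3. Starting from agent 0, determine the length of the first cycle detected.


Step 1: Trace the pointer graph from agent 0: 0 -> 5 -> 3 -> 5
Step 2: A cycle is detected when we revisit agent 5
Step 3: The cycle is: 5 -> 3 -> 5
Step 4: Cycle length = 2

2


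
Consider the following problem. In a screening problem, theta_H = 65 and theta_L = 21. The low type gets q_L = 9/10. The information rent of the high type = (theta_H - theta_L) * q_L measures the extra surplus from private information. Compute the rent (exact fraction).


Step 1: theta_H - theta_L = 65 - 21 = 44
Step 2: Information rent = (theta_H - theta_L) * q_L
Step 3: = 44 * 9/10
Step 4: = 198/5

198/5


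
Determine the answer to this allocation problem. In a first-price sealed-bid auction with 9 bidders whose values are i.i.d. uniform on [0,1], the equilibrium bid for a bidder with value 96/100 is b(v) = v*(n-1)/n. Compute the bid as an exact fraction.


Step 1: The symmetric BNE bidding function is b(v) = v * (n-1) / n
Step 2: Substitute v = 24/25 and n = 9
Step 3: b = 24/25 * 8/9
Step 4: b = 64/75

64/75


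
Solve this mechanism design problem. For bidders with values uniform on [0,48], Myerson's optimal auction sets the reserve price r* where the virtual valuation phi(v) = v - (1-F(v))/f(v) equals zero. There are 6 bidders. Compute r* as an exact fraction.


Step 1: For U[0,48], F(v) = v/48 and f(v) = 1/48
Step 2: phi(v) = v - (1 - v/48)/(1/48) = v - (48 - v) = 2v - 48
Step 3: Set phi(r*) = 0: 2r* - 48 = 0
Step 4: r* = 48/2 = 24 (the number of bidders n = 6 does not enter)

24


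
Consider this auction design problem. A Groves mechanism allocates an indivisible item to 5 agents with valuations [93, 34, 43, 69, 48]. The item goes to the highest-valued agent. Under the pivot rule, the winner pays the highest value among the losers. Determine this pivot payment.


Step 1: The efficient winner is agent 0 with value 93
Step 2: Other agents' values: [34, 43, 69, 48]
Step 3: Pivot payment = max(others) = 69
Step 4: The winner pays 69

69


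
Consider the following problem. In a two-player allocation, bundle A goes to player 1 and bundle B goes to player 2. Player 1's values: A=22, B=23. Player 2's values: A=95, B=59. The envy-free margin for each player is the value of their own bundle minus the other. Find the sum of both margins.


Step 1: Player 1's margin = v1(A) - v1(B) = 22 - 23 = -1
Step 2: Player 2's margin = v2(B) - v2(A) = 59 - 95 = -36
Step 3: Total margin = -1 + -36 = -37

-37


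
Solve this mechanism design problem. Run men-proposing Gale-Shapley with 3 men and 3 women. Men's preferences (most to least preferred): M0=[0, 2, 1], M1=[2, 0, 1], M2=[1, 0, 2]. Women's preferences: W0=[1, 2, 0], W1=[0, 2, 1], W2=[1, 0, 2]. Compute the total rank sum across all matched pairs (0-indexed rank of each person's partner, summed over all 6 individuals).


Step 1: Run Gale-Shapley (men propose, women hold best offer):
  M0 proposes to W0; she accepts
  M1 proposes to W2; she accepts
  M2 proposes to W1; she accepts
Step 2: Final matching: W0-M0, W1-M2, W2-M1
Step 3: 0-indexed ranks (man's rank of his match, then woman's): 0 + 2 + 0 + 1 + 0 + 0
Step 4: Total rank sum = 3

3


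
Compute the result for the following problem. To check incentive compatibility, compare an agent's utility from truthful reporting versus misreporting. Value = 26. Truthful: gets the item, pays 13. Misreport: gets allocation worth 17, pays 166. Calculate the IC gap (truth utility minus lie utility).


Step 1: U(truth) = value - payment = 26 - 13 = 13
Step 2: U(lie) = allocation - payment = 17 - 166 = -149
Step 3: IC gap = 13 - (-149) = 162

162


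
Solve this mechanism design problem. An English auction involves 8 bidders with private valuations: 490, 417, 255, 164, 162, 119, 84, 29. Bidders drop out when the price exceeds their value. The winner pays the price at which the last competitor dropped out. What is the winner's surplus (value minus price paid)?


Step 1: Identify the highest value: 490
Step 2: Identify the second-highest value: 417
Step 3: The final price = second-highest value = 417
Step 4: Surplus = 490 - 417 = 73

73


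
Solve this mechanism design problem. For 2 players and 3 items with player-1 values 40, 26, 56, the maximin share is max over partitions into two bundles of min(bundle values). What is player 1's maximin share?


Step 1: Item values = 40, 26, 56
Step 2: Enumerate all 2-bundle partitions and take the smaller bundle:
  Partition 1: {40} vs {26,56} -> bundles 40, 82; min = 40
  Partition 2: {26} vs {40,56} -> bundles 26, 96; min = 26
  Partition 3: {56} vs {40,26} -> bundles 56, 66; min = 56
Step 3: MMS = max(40, 26, 56) = 56

56


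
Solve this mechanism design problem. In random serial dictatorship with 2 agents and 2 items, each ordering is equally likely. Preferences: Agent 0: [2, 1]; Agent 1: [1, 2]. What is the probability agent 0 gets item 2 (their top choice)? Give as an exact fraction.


Step 1: Agent 0 wants item 2
Step 2: There are 2 possible orderings of agents
Step 3: In 2 orderings, agent 0 gets item 2
Step 4: Probability = 2/2 = 1

1


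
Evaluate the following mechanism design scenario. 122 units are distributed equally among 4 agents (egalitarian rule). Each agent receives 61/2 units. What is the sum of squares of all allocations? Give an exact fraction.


Step 1: Each agent's share = 122/4 = 61/2
Step 2: Square of each share = (61/2)^2 = 3721/4
Step 3: Sum of squares = 4 * 3721/4 = 3721

3721


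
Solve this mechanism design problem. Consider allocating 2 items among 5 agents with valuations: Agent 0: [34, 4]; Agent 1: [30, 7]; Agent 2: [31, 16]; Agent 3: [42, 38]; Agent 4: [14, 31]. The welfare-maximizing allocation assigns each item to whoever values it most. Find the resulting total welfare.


Step 1: For each item, find the maximum value among all agents.
Step 2: Item 0 -> Agent 3 (value 42)
Step 3: Item 1 -> Agent 3 (value 38)
Step 4: Total welfare = 42 + 38 = 80

80


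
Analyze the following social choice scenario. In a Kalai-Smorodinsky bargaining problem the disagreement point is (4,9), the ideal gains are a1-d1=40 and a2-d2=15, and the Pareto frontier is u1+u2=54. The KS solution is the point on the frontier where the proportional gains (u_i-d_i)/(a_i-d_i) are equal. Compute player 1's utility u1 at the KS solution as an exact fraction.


Step 1: At the KS point, (u1-d1)/r1 = (u2-d2)/r2 = t and u1+u2 = 54
Step 2: u1 = d1 + r1*t and u2 = d2 + r2*t, so (d1 + r1*t) + (d2 + r2*t) = 54
Step 3: t = (54 - 4 - 9)/(40 + 15) = 41/55
Step 4: u1 = d1 + r1*t = 4 + 40 * 41/55 = 372/11
Step 5: (Check: u2 = d2 + r2*t = 222/11; u1+u2 = 372/11 + 222/11 = 54, on the frontier.)

372/11


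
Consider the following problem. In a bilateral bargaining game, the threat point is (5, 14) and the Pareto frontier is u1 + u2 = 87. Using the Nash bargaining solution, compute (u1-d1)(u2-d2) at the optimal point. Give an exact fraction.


Step 1: The Nash solution splits surplus symmetrically above the disagreement point
Step 2: u1 = (total + d1 - d2)/2 = (87 + 5 - 14)/2 = 39
Step 3: u2 = (total - d1 + d2)/2 = (87 - 5 + 14)/2 = 48
Step 4: Nash product = (39 - 5) * (48 - 14)
Step 5: = 34 * 34 = 1156

1156


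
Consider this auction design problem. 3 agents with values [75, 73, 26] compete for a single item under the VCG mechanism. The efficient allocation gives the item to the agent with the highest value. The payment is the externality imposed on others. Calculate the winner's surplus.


Step 1: The winner is the agent with the highest value: agent 0 with value 75
Step 2: Values of other agents: [73, 26]
Step 3: VCG payment = max of others' values = 73
Step 4: Surplus = 75 - 73 = 2

2


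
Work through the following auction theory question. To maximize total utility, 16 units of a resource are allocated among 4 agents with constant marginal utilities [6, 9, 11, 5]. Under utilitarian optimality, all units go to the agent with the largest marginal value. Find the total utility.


Step 1: The marginal utilities are [6, 9, 11, 5]
Step 2: The highest marginal utility is 11
Step 3: All 16 units go to that agent
Step 4: Total utility = 11 * 16 = 176

176


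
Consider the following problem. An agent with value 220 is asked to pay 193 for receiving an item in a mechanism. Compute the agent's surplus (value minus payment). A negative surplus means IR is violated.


Step 1: Surplus = value - payment = 220 - 193 = 27
Step 2: IR is satisfied (surplus >= 0)

27


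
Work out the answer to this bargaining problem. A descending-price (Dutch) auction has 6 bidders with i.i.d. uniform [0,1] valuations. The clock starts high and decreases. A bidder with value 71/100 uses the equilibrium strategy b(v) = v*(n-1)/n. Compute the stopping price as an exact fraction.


Step 1: Dutch auctions are strategically equivalent to first-price auctions
Step 2: The equilibrium bid is b(v) = v*(n-1)/n
Step 3: b = 71/100 * 5/6
Step 4: b = 71/120

71/120


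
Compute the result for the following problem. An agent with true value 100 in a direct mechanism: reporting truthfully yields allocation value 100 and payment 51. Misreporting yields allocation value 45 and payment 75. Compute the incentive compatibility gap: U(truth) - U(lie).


Step 1: U(truth) = value - payment = 100 - 51 = 49
Step 2: U(lie) = allocation - payment = 45 - 75 = -30
Step 3: IC gap = 49 - (-30) = 79

79


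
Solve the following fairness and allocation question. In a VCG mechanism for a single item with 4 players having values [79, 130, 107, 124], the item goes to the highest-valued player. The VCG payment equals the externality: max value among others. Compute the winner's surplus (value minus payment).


Step 1: The winner is the agent with the highest value: agent 1 with value 130
Step 2: Values of other agents: [79, 107, 124]
Step 3: VCG payment = max of others' values = 124
Step 4: Surplus = 130 - 124 = 6

6


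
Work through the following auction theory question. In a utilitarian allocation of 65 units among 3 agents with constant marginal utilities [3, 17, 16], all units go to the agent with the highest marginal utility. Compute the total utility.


Step 1: The marginal utilities are [3, 17, 16]
Step 2: The highest marginal utility is 17
Step 3: All 65 units go to that agent
Step 4: Total utility = 17 * 65 = 1105

1105


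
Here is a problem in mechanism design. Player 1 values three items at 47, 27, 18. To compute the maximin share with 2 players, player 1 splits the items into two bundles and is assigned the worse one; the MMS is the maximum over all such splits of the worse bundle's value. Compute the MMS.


Step 1: Item values = 47, 27, 18
Step 2: Enumerate all 2-bundle partitions and take the smaller bundle:
  Partition 1: {47} vs {27,18} -> bundles 47, 45; min = 45
  Partition 2: {27} vs {47,18} -> bundles 27, 65; min = 27
  Partition 3: {18} vs {47,27} -> bundles 18, 74; min = 18
Step 3: MMS = max(45, 27, 18) = 45

45


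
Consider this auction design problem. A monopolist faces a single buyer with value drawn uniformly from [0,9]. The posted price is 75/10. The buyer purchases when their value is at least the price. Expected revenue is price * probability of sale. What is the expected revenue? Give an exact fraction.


Step 1: Posted price r = 15/2, value support [0,9]
Step 2: P(v >= r) = (9 - 15/2)/9 = 1/6
Step 3: Expected revenue = r * P(v >= r) = 15/2 * 1/6
Step 4: Revenue = 5/4

5/4


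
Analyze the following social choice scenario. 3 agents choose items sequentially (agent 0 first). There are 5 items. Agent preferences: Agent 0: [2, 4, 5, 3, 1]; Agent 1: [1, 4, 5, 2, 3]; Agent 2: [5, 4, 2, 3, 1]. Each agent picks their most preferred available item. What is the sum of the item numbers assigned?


Step 1: Agent 0 picks item 2
Step 2: Agent 1 picks item 1
Step 3: Agent 2 picks item 5
Step 4: Sum = 2 + 1 + 5 = 8

8


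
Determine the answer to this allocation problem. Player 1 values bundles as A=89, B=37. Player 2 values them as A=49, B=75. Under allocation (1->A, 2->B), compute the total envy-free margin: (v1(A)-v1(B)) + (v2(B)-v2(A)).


Step 1: Player 1's margin = v1(A) - v1(B) = 89 - 37 = 52
Step 2: Player 2's margin = v2(B) - v2(A) = 75 - 49 = 26
Step 3: Total margin = 52 + 26 = 78

78


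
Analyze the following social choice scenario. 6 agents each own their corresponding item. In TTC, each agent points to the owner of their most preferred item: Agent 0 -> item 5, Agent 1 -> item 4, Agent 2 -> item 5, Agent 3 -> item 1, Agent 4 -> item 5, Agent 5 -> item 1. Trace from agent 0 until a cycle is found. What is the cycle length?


Step 1: Trace the pointer graph from agent 0: 0 -> 5 -> 1 -> 4 -> 5
Step 2: A cycle is detected when we revisit agent 5
Step 3: The cycle is: 5 -> 1 -> 4 -> 5
Step 4: Cycle length = 3

3


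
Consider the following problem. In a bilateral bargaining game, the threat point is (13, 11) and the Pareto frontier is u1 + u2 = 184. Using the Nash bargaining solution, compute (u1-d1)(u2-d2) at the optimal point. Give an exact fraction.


Step 1: The Nash solution splits surplus symmetrically above the disagreement point
Step 2: u1 = (total + d1 - d2)/2 = (184 + 13 - 11)/2 = 93
Step 3: u2 = (total - d1 + d2)/2 = (184 - 13 + 11)/2 = 91
Step 4: Nash product = (93 - 13) * (91 - 11)
Step 5: = 80 * 80 = 6400

6400


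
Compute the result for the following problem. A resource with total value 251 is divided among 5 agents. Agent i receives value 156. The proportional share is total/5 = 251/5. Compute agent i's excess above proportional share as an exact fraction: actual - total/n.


Step 1: Proportional share = 251/5
Step 2: Agent's actual allocation = 156
Step 3: Excess = 156 - 251/5 = 529/5

529/5


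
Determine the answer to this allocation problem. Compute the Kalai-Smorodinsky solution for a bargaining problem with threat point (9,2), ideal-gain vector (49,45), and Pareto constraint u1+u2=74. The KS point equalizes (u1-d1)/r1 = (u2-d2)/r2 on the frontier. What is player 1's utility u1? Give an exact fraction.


Step 1: At the KS point, (u1-d1)/r1 = (u2-d2)/r2 = t and u1+u2 = 74
Step 2: u1 = d1 + r1*t and u2 = d2 + r2*t, so (d1 + r1*t) + (d2 + r2*t) = 74
Step 3: t = (74 - 9 - 2)/(49 + 45) = 63/94
Step 4: u1 = d1 + r1*t = 9 + 49 * 63/94 = 3933/94
Step 5: (Check: u2 = d2 + r2*t = 3023/94; u1+u2 = 3933/94 + 3023/94 = 74, on the frontier.)

3933/94


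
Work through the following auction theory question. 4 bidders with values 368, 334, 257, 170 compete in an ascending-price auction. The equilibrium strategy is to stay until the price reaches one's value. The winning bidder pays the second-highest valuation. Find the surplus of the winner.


Step 1: Identify the highest value: 368
Step 2: Identify the second-highest value: 334
Step 3: The final price = second-highest value = 334
Step 4: Surplus = 368 - 334 = 34

34


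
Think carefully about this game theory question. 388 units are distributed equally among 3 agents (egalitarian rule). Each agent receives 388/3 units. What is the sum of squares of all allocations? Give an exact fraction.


Step 1: Each agent's share = 388/3
Step 2: Square of each share = (388/3)^2 = 150544/9
Step 3: Sum of squares = 3 * 150544/9 = 150544/3

150544/3


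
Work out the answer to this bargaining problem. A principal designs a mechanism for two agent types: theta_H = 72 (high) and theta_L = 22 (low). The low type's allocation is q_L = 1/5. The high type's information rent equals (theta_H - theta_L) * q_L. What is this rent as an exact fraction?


Step 1: theta_H - theta_L = 72 - 22 = 50
Step 2: Information rent = (theta_H - theta_L) * q_L
Step 3: = 50 * 1/5
Step 4: = 10

10


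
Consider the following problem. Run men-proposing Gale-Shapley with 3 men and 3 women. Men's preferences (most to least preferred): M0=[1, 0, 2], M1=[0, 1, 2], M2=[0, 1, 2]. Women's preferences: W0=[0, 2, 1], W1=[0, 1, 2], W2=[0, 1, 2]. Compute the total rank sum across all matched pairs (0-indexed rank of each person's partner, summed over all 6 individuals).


Step 1: Run Gale-Shapley (men propose, women hold best offer):
  M0 proposes to W1; she accepts
  M1 proposes to W0; she accepts
  M2 proposes to W0; she switches from M1
  M1 proposes to W1; rejected
  M1 proposes to W2; she accepts
Step 2: Final matching: W0-M2, W1-M0, W2-M1
Step 3: 0-indexed ranks (man's rank of his match, then woman's): 0 + 1 + 0 + 0 + 2 + 1
Step 4: Total rank sum = 4

4


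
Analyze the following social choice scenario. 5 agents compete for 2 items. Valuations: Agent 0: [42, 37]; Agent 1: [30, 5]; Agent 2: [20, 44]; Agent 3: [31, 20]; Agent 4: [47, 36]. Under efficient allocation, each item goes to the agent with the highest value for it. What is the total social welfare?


Step 1: For each item, find the maximum value among all agents.
Step 2: Item 0 -> Agent 4 (value 47)
Step 3: Item 1 -> Agent 2 (value 44)
Step 4: Total welfare = 47 + 44 = 91

91


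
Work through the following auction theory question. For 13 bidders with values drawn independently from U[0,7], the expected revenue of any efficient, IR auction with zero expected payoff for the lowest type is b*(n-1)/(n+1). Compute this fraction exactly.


Step 1: By Revenue Equivalence, expected revenue = b*(n-1)/(n+1)
Step 2: Substituting n = 13, b = 7
Step 3: Revenue = 7*(13-1)/(13+1) = 7*12/14
Step 4: Revenue = 84/14 = 6

6


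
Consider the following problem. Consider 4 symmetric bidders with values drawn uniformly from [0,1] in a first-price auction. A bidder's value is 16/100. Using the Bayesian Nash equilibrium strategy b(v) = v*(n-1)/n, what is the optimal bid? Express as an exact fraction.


Step 1: The symmetric BNE bidding function is b(v) = v * (n-1) / n
Step 2: Substitute v = 4/25 and n = 4
Step 3: b = 4/25 * 3/4
Step 4: b = 3/25

3/25


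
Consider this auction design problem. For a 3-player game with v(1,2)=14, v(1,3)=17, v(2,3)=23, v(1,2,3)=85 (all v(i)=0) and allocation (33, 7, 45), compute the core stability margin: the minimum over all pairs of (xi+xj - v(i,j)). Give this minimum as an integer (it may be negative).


Step 1: Slack for coalition (1,2): x1+x2 - v12 = 40 - 14 = 26
Step 2: Slack for coalition (1,3): x1+x3 - v13 = 78 - 17 = 61
Step 3: Slack for coalition (2,3): x2+x3 - v23 = 52 - 23 = 29
Step 4: Minimum slack = min(26, 61, 29) = 26, attained by (1,2); no pair can gain by deviating, so the allocation is in the core

26


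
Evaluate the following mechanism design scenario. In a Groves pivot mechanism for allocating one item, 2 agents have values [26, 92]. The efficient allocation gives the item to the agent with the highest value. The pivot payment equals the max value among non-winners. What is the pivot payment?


Step 1: The efficient winner is agent 1 with value 92
Step 2: Other agents' values: [26]
Step 3: Pivot payment = max(others) = 26
Step 4: The winner pays 26

26


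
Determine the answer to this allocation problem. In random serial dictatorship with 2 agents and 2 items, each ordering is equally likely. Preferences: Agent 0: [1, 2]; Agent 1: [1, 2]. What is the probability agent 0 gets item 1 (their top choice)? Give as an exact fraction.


Step 1: Agent 0 wants item 1
Step 2: There are 2 possible orderings of agents
Step 3: In 1 orderings, agent 0 gets item 1
Step 4: Probability = 1/2

1/2


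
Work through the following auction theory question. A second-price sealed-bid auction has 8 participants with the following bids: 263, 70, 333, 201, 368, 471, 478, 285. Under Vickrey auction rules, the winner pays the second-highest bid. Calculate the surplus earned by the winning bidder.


Step 1: Sort bids in descending order: 478, 471, 368, 333, 285, 263, 201, 70
Step 2: The winning bid is the highest: 478
Step 3: The payment equals the second-highest bid: 471
Step 4: Surplus = winner's bid - payment = 478 - 471 = 7

7


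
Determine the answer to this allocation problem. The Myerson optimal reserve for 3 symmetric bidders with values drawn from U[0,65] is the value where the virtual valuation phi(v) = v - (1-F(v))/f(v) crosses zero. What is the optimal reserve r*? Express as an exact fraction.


Step 1: For U[0,65], F(v) = v/65 and f(v) = 1/65
Step 2: phi(v) = v - (1 - v/65)/(1/65) = v - (65 - v) = 2v - 65
Step 3: Set phi(r*) = 0: 2r* - 65 = 0
Step 4: r* = 65/2 (the number of bidders n = 3 does not enter)

65/2


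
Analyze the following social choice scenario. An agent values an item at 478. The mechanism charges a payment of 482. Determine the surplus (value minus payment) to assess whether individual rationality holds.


Step 1: Surplus = value - payment = 478 - 482 = -4
Step 2: IR is violated (surplus < 0)

-4


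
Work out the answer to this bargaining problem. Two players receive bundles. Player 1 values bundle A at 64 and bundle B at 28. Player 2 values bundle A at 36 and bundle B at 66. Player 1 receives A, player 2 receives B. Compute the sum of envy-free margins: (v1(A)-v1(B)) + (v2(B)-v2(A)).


Step 1: Player 1's margin = v1(A) - v1(B) = 64 - 28 = 36
Step 2: Player 2's margin = v2(B) - v2(A) = 66 - 36 = 30
Step 3: Total margin = 36 + 30 = 66

66


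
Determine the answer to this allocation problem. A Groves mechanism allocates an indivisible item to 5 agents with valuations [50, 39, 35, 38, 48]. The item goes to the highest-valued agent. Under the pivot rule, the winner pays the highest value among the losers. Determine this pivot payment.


Step 1: The efficient winner is agent 0 with value 50
Step 2: Other agents' values: [39, 35, 38, 48]
Step 3: Pivot payment = max(others) = 48
Step 4: The winner pays 48

48


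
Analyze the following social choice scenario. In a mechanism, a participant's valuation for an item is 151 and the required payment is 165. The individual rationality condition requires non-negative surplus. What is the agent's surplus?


Step 1: Surplus = value - payment = 151 - 165 = -14
Step 2: IR is violated (surplus < 0)

-14


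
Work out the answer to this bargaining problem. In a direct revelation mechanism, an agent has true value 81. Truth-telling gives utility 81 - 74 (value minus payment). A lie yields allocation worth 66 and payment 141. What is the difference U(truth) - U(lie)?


Step 1: U(truth) = value - payment = 81 - 74 = 7
Step 2: U(lie) = allocation - payment = 66 - 141 = -75
Step 3: IC gap = 7 - (-75) = 82

82


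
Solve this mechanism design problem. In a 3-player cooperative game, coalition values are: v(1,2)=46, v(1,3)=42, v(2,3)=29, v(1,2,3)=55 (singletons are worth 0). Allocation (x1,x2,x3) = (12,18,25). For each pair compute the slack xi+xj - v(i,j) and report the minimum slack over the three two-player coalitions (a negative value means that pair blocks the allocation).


Step 1: Slack for coalition (1,2): x1+x2 - v12 = 30 - 46 = -16
Step 2: Slack for coalition (1,3): x1+x3 - v13 = 37 - 42 = -5
Step 3: Slack for coalition (2,3): x2+x3 - v23 = 43 - 29 = 14
Step 4: Minimum slack = min(-16, -5, 14) = -16, attained by (1,2); coalition (1,2) can block (slack < 0), so the allocation is not in the core

-16


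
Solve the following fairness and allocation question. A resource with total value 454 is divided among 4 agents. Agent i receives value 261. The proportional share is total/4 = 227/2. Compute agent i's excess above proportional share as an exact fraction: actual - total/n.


Step 1: Proportional share = 454/4 = 227/2
Step 2: Agent's actual allocation = 261
Step 3: Excess = 261 - 227/2 = 295/2

295/2
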